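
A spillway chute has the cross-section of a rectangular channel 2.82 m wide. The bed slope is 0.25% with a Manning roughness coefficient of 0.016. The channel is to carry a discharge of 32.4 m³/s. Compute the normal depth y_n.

y_n = 3.64 m

Manning's equation rearranged: A R^(2/3) = nQ / (1·√S) = 0.016 × 32.4 / (√0.0025) = 10.37.
Try y = 2.76 m: A R^(2/3) = 7.433 — short.
Try y = 4.64 m: A R^(2/3) = 13.79 — over.
Try y = 3.64 m: A R^(2/3) = 10.38 — matches.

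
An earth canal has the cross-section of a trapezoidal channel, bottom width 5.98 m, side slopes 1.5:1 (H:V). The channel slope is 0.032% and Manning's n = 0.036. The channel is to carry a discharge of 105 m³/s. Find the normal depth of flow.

y_n = 6.19 m

Manning's equation rearranged: A R^(2/3) = nQ / (1·√S) = 0.036 × 105 / (√0.00032) = 211.3.
At y = 4.74 m: A R^(2/3) = 120 — short.
At y = 6.85 m: A R^(2/3) = 263 — over.
At y = 6.19 m: A R^(2/3) = 211.1 — ≈ 211.3.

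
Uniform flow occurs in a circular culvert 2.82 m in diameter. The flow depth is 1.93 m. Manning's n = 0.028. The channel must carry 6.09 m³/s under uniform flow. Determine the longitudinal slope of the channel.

For a circular section of diameter D = 2.82 m at depth y = 1.93 m, the central angle is θ = 2 arccos(1 − 2y/D) = 3.897 rad. Then A = (D²/8)(θ − sin θ) = 4.555 m² and P = Dθ/2 = 5.495 m.
Hydraulic radius R = A/P = 4.555/5.495 = 0.829 m.
From Manning's equation, S = [nQ / (1 A R^(2/3))]² = [0.028 × 6.09 / (1 × 4.555 × 0.829^(2/3))]² = 0.0018.

S = 0.0018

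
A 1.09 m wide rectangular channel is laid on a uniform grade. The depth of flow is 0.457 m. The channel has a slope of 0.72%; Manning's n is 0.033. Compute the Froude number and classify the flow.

subcritical

Flow area A = b·y = 1.09 × 0.457 = 0.4981 m². Wetted perimeter P = b + 2y = 1.09 + 2×0.457 = 2.004 m.
Hydraulic radius R = A/P = 0.4981/2.004 = 0.2486 m.
V = (1/n) R^(2/3) √S = (1/0.033) × 0.2486^(2/3) × √0.0072 = 1.017 m/s. Hydraulic depth D_h = A/T = 0.4981/1.09 = 0.457 m.
Froude number Fr = V/√(g·D_h) = 1.017/√(9.81×0.457) = 0.48, which is less than 1, so the flow is subcritical.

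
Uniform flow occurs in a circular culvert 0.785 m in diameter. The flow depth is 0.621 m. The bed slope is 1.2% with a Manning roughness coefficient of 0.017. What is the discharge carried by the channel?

Q = 1.02 m³/s

For a circular section of diameter D = 0.785 m at depth y = 0.621 m, the central angle is θ = 2 arccos(1 − 2y/D) = 4.384 rad. Then A = (D²/8)(θ − sin θ) = 0.4106 m² and P = Dθ/2 = 1.721 m.
Hydraulic radius R = A/P = 0.4106/1.721 = 0.2386 m.
Manning's equation: Q = (1/n) A R^(2/3) S^(1/2) = (1/0.017) × 0.4106 × 0.2386^(2/3) × 0.012^(1/2) = 1.02 m³/s.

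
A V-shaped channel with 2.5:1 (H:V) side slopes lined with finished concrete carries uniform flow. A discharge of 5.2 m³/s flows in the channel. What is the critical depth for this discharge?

y_c = 0.975 m

At critical depth, Q² T / (g A³) = 1, i.e. A³/T = Q²/g = 5.2²/9.81 = 2.756.
Try y = 0.846 m: A³/T = 1.354 — low.
Try y = 1.07 m: A³/T = 4.383 — high.
Try y = 0.975 m: A³/T = 2.753 — close enough.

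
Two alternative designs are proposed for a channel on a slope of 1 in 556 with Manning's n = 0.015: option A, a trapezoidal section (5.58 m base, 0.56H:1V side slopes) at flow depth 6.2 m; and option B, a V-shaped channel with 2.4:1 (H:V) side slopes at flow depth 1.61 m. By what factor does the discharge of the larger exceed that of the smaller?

Channel A: With bottom width b = 5.58 m and side slope z = 0.56: A = (b + zy)y = (5.58 + 0.56×6.2)×6.2 = 56.12 m²; P = b + 2y√(1+z²) = 5.58 + 2×6.2×1.146 = 19.79 m. Hydraulic radius R = A/P = 56.12/19.79 = 2.836 m. Q_A = (1/0.015)·56.12·2.836^(2/3)·√0.001799 = 317.9 m³/s.
Channel B: For a triangular section with side slope z = 2.4: A = zy² = 2.4×1.61² = 6.221 m²; P = 2y√(1+z²) = 2×1.61×2.6 = 8.372 m. Hydraulic radius R = A/P = 6.221/8.372 = 0.7431 m. Q_B = (1/0.015)·6.221·0.7431^(2/3)·√0.001799 = 14.43 m³/s.
The larger discharge is 317.9 m³/s and the smaller is 14.43 m³/s; the ratio is 22.

22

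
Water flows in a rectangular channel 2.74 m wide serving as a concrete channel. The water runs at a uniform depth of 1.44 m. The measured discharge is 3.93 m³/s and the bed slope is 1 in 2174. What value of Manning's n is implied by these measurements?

n = 0.017

Flow area A = b·y = 2.74 × 1.44 = 3.946 m². Wetted perimeter P = b + 2y = 2.74 + 2×1.44 = 5.62 m.
Hydraulic radius R = A/P = 3.946/5.62 = 0.7021 m.
Rearranging Manning's equation: n = (1/Q) A R^(2/3) S^(1/2) = (1/3.93) × 3.946 × 0.7021^(2/3) × √0.00046 = 0.017.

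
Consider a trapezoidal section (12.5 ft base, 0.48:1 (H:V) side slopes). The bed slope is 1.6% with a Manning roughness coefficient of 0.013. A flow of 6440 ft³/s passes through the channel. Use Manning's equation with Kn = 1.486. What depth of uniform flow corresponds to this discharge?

Manning's equation rearranged: A R^(2/3) = nQ / (1.486·√S) = 0.013 × 6440 / (1.486 × √0.016) = 445.4.
Try y = 10.2 ft: A R^(2/3) = 522.4 — too large.
Try y = 7.77 ft: A R^(2/3) = 330.4 — too small.
Try y = 9.29 ft: A R^(2/3) = 445.7 — matches.

y_n = 9.29 ft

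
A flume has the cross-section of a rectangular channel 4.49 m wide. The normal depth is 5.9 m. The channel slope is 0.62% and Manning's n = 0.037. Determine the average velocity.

V = 2.94 m/s

Flow area A = b·y = 4.49 × 5.9 = 26.49 m². Wetted perimeter P = b + 2y = 4.49 + 2×5.9 = 16.29 m.
Hydraulic radius R = A/P = 26.49/16.29 = 1.626 m.
From Manning's equation, V = (1/n) R^(2/3) S^(1/2) = (1/0.037) × 1.626^(2/3) × 0.0062^(1/2) = 2.94 m/s.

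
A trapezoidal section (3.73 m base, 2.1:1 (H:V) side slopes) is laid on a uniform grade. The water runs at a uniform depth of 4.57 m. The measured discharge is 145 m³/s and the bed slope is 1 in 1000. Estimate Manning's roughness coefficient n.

With bottom width b = 3.73 m and side slope z = 2.1: A = (b + zy)y = (3.73 + 2.1×4.57)×4.57 = 60.9 m²; P = b + 2y√(1+z²) = 3.73 + 2×4.57×2.326 = 24.99 m.
Hydraulic radius R = A/P = 60.9/24.99 = 2.437 m.
Rearranging Manning's equation: n = (1/Q) A R^(2/3) S^(1/2) = (1/145) × 60.9 × 2.437^(2/3) × √0.001 = 0.0241.

n = 0.0241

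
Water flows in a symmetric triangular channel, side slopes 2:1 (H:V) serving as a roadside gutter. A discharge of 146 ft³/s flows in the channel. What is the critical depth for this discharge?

At critical depth, Q² T / (g A³) = 1, i.e. A³/T = Q²/g = 146²/32.2 = 662.
Trying y = 3.56 ft: A³/T = 1144 — too large.
Trying y = 3.19 ft: A³/T = 660.7 — close enough.

y_c = 3.19 ft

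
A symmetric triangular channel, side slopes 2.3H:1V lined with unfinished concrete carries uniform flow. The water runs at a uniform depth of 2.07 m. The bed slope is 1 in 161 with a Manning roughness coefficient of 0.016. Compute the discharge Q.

For a triangular section with side slope z = 2.3: A = zy² = 2.3×2.07² = 9.855 m²; P = 2y√(1+z²) = 2×2.07×2.508 = 10.38 m.
Hydraulic radius R = A/P = 9.855/10.38 = 0.9492 m.
Manning's equation: Q = (1/n) A R^(2/3) S^(1/2) = (1/0.016) × 9.855 × 0.9492^(2/3) × 0.006211^(1/2) = 46.9 m³/s.

Q = 46.9 m³/s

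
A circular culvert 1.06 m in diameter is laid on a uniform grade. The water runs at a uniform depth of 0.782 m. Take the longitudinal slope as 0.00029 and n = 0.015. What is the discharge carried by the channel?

Q = 0.37 m³/s

For a circular section of diameter D = 1.06 m at depth y = 0.782 m, the central angle is θ = 2 arccos(1 − 2y/D) = 4.133 rad. Then A = (D²/8)(θ − sin θ) = 0.6979 m² and P = Dθ/2 = 2.19 m.
Hydraulic radius R = A/P = 0.6979/2.19 = 0.3186 m.
Manning's equation: Q = (1/n) A R^(2/3) S^(1/2) = (1/0.015) × 0.6979 × 0.3186^(2/3) × 0.00029^(1/2) = 0.37 m³/s.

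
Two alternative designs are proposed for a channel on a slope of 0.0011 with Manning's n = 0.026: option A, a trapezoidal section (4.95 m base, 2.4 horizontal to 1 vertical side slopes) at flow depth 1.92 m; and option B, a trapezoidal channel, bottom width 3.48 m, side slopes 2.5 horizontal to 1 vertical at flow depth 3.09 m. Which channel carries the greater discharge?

channel B

Channel A: With bottom width b = 4.95 m and side slope z = 2.4: A = (b + zy)y = (4.95 + 2.4×1.92)×1.92 = 18.35 m²; P = b + 2y√(1+z²) = 4.95 + 2×1.92×2.6 = 14.93 m. Hydraulic radius R = A/P = 18.35/14.93 = 1.229 m. Q_A = (1/0.026)·18.35·1.229^(2/3)·√0.0011 = 26.86 m³/s.
Channel B: With bottom width b = 3.48 m and side slope z = 2.5: A = (b + zy)y = (3.48 + 2.5×3.09)×3.09 = 34.62 m²; P = b + 2y√(1+z²) = 3.48 + 2×3.09×2.693 = 20.12 m. Hydraulic radius R = A/P = 34.62/20.12 = 1.721 m. Q_B = (1/0.026)·34.62·1.721^(2/3)·√0.0011 = 63.42 m³/s.
Q_A = 26.86 m³/s vs Q_B = 63.42 m³/s, so channel B carries more.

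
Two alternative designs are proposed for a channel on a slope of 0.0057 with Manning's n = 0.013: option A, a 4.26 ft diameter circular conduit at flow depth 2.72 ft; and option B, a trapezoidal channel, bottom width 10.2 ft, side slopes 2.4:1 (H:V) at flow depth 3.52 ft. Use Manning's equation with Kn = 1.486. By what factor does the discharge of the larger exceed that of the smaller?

Channel A: For a circular section of diameter D = 4.26 ft at depth y = 2.72 ft, the central angle is θ = 2 arccos(1 − 2y/D) = 3.703 rad. Then A = (D²/8)(θ − sin θ) = 9.607 ft² and P = Dθ/2 = 7.887 ft. Hydraulic radius R = A/P = 9.607/7.887 = 1.218 ft. Q_A = (1.486/0.013)·9.607·1.218^(2/3)·√0.0057 = 94.57 ft³/s.
Channel B: With bottom width b = 10.2 ft and side slope z = 2.4: A = (b + zy)y = (10.2 + 2.4×3.52)×3.52 = 65.64 ft²; P = b + 2y√(1+z²) = 10.2 + 2×3.52×2.6 = 28.5 ft. Hydraulic radius R = A/P = 65.64/28.5 = 2.303 ft. Q_B = (1.486/0.013)·65.64·2.303^(2/3)·√0.0057 = 987.9 ft³/s.
The larger discharge is 987.9 ft³/s and the smaller is 94.57 ft³/s; the ratio is 10.4.

10.4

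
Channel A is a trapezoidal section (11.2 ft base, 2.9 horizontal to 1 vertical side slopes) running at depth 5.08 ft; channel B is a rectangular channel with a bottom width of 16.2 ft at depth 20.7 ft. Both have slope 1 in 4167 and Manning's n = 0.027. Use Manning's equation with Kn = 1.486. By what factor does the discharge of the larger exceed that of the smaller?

3.87

Channel A: With bottom width b = 11.2 ft and side slope z = 2.9: A = (b + zy)y = (11.2 + 2.9×5.08)×5.08 = 131.7 ft²; P = b + 2y√(1+z²) = 11.2 + 2×5.08×3.068 = 42.37 ft. Hydraulic radius R = A/P = 131.7/42.37 = 3.109 ft. Q_A = (1.486/0.027)·131.7·3.109^(2/3)·√0.00024 = 239.3 ft³/s.
Channel B: Flow area A = b·y = 16.2 × 20.7 = 335.3 ft². Wetted perimeter P = b + 2y = 16.2 + 2×20.7 = 57.6 ft. Hydraulic radius R = A/P = 335.3/57.6 = 5.822 ft. Q_B = (1.486/0.027)·335.3·5.822^(2/3)·√0.00024 = 925.3 ft³/s.
The larger discharge is 925.3 ft³/s and the smaller is 239.3 ft³/s; the ratio is 3.87.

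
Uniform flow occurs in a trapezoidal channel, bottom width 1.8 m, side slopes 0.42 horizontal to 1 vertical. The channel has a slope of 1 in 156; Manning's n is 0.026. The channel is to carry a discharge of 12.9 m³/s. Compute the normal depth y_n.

y_n = 1.85 m

Manning's equation rearranged: A R^(2/3) = nQ / (1·√S) = 0.026 × 12.9 / (√0.00641) = 4.189.
At y = 2.13 m: A R^(2/3) = 5.326 — over.
At y = 1.67 m: A R^(2/3) = 3.51 — short.
At y = 1.85 m: A R^(2/3) = 4.177 — ≈ 4.189.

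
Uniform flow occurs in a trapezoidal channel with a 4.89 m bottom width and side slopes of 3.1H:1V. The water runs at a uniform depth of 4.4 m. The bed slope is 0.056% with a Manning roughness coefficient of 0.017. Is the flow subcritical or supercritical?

With bottom width b = 4.89 m and side slope z = 3.1: A = (b + zy)y = (4.89 + 3.1×4.4)×4.4 = 81.53 m²; P = b + 2y√(1+z²) = 4.89 + 2×4.4×3.257 = 33.55 m.
Hydraulic radius R = A/P = 81.53/33.55 = 2.43 m.
V = (1/n) R^(2/3) √S = (1/0.017) × 2.43^(2/3) × √0.00056 = 2.516 m/s. Hydraulic depth D_h = A/T = 81.53/32.17 = 2.534 m.
Froude number Fr = V/√(g·D_h) = 2.516/√(9.81×2.534) = 0.505, which is less than 1, so the flow is subcritical.

subcritical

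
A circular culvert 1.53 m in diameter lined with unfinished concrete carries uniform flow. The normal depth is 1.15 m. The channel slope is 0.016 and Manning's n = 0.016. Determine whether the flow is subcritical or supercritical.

supercritical

For a circular section of diameter D = 1.53 m at depth y = 1.15 m, the central angle is θ = 2 arccos(1 − 2y/D) = 4.196 rad. Then A = (D²/8)(θ − sin θ) = 1.482 m² and P = Dθ/2 = 3.21 m.
Hydraulic radius R = A/P = 1.482/3.21 = 0.4618 m.
V = (1/n) R^(2/3) √S = (1/0.016) × 0.4618^(2/3) × √0.016 = 4.723 m/s. Hydraulic depth D_h = A/T = 1.482/1.322 = 1.121 m.
Froude number Fr = V/√(g·D_h) = 4.723/√(9.81×1.121) = 1.42, which is greater than 1, so the flow is supercritical.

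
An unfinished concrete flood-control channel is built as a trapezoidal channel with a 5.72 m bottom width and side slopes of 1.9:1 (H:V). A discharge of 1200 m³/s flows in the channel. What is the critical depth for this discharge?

At critical depth, Q² T / (g A³) = 1, i.e. A³/T = Q²/g = 1200²/9.81 = 146800.
Try y = 10.4 m: A³/T = 411300 — over.
Try y = 8.23 m: A³/T = 146800 — matches.

y_c = 8.23 m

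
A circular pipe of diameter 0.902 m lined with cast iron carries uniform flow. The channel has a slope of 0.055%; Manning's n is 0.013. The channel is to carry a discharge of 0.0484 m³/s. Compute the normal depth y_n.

Manning's equation rearranged: A R^(2/3) = nQ / (1·√S) = 0.013 × 0.0484 / (√0.00055) = 0.02683.
Trying y = 0.149 m: A R^(2/3) = 0.01404 — low.
Trying y = 0.205 m: A R^(2/3) = 0.02682 — ≈ 0.02683.

y_n = 0.205 m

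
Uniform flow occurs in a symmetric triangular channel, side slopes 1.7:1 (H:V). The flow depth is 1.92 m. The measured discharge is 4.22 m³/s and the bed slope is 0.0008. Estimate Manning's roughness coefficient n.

For a triangular section with side slope z = 1.7: A = zy² = 1.7×1.92² = 6.267 m²; P = 2y√(1+z²) = 2×1.92×1.972 = 7.574 m.
Hydraulic radius R = A/P = 6.267/7.574 = 0.8275 m.
Rearranging Manning's equation: n = (1/Q) A R^(2/3) S^(1/2) = (1/4.22) × 6.267 × 0.8275^(2/3) × √0.0008 = 0.037.

n = 0.037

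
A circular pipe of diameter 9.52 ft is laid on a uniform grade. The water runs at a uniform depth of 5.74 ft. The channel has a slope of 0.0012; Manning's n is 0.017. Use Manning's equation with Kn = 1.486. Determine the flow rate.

For a circular section of diameter D = 9.52 ft at depth y = 5.74 ft, the central angle is θ = 2 arccos(1 − 2y/D) = 3.556 rad. Then A = (D²/8)(θ − sin θ) = 44.85 ft² and P = Dθ/2 = 16.93 ft.
Hydraulic radius R = A/P = 44.85/16.93 = 2.65 ft.
Manning's equation: Q = (1.486/n) A R^(2/3) S^(1/2) = (1.486/0.017) × 44.85 × 2.65^(2/3) × 0.0012^(1/2) = 260 ft³/s.

Q = 260 ft³/s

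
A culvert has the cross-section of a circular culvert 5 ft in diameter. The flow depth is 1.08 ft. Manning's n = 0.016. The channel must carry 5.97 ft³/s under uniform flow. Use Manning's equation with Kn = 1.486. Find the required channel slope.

S = 0.000761

For a circular section of diameter D = 5 ft at depth y = 1.08 ft, the central angle is θ = 2 arccos(1 − 2y/D) = 1.933 rad. Then A = (D²/8)(θ − sin θ) = 3.12 ft² and P = Dθ/2 = 4.834 ft.
Hydraulic radius R = A/P = 3.12/4.834 = 0.6455 ft.
From Manning's equation, S = [nQ / (1.486 A R^(2/3))]² = [0.016 × 5.97 / (1.486 × 3.12 × 0.6455^(2/3))]² = 0.000761.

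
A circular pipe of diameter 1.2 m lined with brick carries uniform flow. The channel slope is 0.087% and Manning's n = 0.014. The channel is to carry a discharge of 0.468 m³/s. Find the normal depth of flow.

y_n = 0.556 m

Manning's equation rearranged: A R^(2/3) = nQ / (1·√S) = 0.014 × 0.468 / (√0.00087) = 0.2221.
Trying y = 0.612 m: A R^(2/3) = 0.262 — too large.
Trying y = 0.409 m: A R^(2/3) = 0.1267 — too small.
Trying y = 0.556 m: A R^(2/3) = 0.2222 — matches.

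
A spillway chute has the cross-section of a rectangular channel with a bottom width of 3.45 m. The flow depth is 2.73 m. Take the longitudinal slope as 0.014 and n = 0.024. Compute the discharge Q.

Q = 48.2 m³/s

Flow area A = b·y = 3.45 × 2.73 = 9.418 m². Wetted perimeter P = b + 2y = 3.45 + 2×2.73 = 8.91 m.
Hydraulic radius R = A/P = 9.418/8.91 = 1.057 m.
Manning's equation: Q = (1/n) A R^(2/3) S^(1/2) = (1/0.024) × 9.418 × 1.057^(2/3) × 0.014^(1/2) = 48.2 m³/s.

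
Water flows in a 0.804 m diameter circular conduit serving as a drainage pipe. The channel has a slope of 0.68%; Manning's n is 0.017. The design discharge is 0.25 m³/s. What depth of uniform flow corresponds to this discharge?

Manning's equation rearranged: A R^(2/3) = nQ / (1·√S) = 0.017 × 0.25 / (√0.0068) = 0.05154.
Trying y = 0.327 m: A R^(2/3) = 0.06052 — too large.
Trying y = 0.237 m: A R^(2/3) = 0.03297 — too small.
Trying y = 0.3 m: A R^(2/3) = 0.05164 — ≈ 0.05154.

y_n = 0.3 m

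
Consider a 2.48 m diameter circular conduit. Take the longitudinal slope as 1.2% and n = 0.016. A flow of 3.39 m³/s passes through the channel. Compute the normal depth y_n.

y_n = 0.629 m

Manning's equation rearranged: A R^(2/3) = nQ / (1·√S) = 0.016 × 3.39 / (√0.012) = 0.4951.
At y = 0.721 m: A R^(2/3) = 0.6472 — over.
At y = 0.629 m: A R^(2/3) = 0.495 — close enough.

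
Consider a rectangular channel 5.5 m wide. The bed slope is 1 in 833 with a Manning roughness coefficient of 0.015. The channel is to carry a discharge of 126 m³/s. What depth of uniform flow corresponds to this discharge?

Manning's equation rearranged: A R^(2/3) = nQ / (1·√S) = 0.015 × 126 / (√0.0012) = 54.55.
Try y = 7.85 m: A R^(2/3) = 69.37 — too large.
Try y = 4.76 m: A R^(2/3) = 37.92 — too small.
Try y = 6.41 m: A R^(2/3) = 54.54 — ≈ 54.55.

y_n = 6.41 m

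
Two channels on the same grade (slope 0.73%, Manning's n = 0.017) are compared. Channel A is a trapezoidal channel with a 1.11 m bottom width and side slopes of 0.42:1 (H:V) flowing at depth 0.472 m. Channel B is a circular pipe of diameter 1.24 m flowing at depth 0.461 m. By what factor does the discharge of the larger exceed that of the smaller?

1.66

Channel A: With bottom width b = 1.11 m and side slope z = 0.42: A = (b + zy)y = (1.11 + 0.42×0.472)×0.472 = 0.6175 m²; P = b + 2y√(1+z²) = 1.11 + 2×0.472×1.085 = 2.134 m. Hydraulic radius R = A/P = 0.6175/2.134 = 0.2894 m. Q_A = (1/0.017)·0.6175·0.2894^(2/3)·√0.0073 = 1.358 m³/s.
Channel B: For a circular section of diameter D = 1.24 m at depth y = 0.461 m, the central angle is θ = 2 arccos(1 − 2y/D) = 2.623 rad. Then A = (D²/8)(θ − sin θ) = 0.4088 m² and P = Dθ/2 = 1.626 m. Hydraulic radius R = A/P = 0.4088/1.626 = 0.2514 m. Q_B = (1/0.017)·0.4088·0.2514^(2/3)·√0.0073 = 0.8185 m³/s.
The larger discharge is 1.358 m³/s and the smaller is 0.8185 m³/s; the ratio is 1.66.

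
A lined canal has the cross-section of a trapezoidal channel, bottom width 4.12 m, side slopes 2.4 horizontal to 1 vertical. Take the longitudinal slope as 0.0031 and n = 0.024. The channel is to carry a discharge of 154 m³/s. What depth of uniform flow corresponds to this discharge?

Manning's equation rearranged: A R^(2/3) = nQ / (1·√S) = 0.024 × 154 / (√0.0031) = 66.38.
Try y = 4.31 m: A R^(2/3) = 110.2 — too large.
Try y = 3.45 m: A R^(2/3) = 66.53 — close enough.

y_n = 3.45 m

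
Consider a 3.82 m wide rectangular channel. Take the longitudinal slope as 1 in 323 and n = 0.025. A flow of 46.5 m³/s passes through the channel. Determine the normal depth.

Manning's equation rearranged: A R^(2/3) = nQ / (1·√S) = 0.025 × 46.5 / (√0.003096) = 20.89.
Trying y = 3.68 m: A R^(2/3) = 16.38 — too small.
Trying y = 5.31 m: A R^(2/3) = 25.44 — too large.
Trying y = 4.5 m: A R^(2/3) = 20.9 — ≈ 20.89.

y_n = 4.5 m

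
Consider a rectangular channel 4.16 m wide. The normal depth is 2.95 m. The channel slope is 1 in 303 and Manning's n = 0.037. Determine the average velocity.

V = 1.77 m/s

Flow area A = b·y = 4.16 × 2.95 = 12.27 m². Wetted perimeter P = b + 2y = 4.16 + 2×2.95 = 10.06 m.
Hydraulic radius R = A/P = 12.27/10.06 = 1.22 m.
From Manning's equation, V = (1/n) R^(2/3) S^(1/2) = (1/0.037) × 1.22^(2/3) × 0.0033^(1/2) = 1.77 m/s.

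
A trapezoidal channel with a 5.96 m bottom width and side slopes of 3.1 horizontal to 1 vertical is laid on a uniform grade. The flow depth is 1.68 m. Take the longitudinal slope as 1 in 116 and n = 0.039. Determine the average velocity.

V = 2.55 m/s

With bottom width b = 5.96 m and side slope z = 3.1: A = (b + zy)y = (5.96 + 3.1×1.68)×1.68 = 18.76 m²; P = b + 2y√(1+z²) = 5.96 + 2×1.68×3.257 = 16.9 m.
Hydraulic radius R = A/P = 18.76/16.9 = 1.11 m.
From Manning's equation, V = (1/n) R^(2/3) S^(1/2) = (1/0.039) × 1.11^(2/3) × 0.008621^(1/2) = 2.55 m/s.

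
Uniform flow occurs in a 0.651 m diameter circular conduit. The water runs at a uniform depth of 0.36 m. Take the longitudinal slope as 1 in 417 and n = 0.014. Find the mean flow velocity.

For a circular section of diameter D = 0.651 m at depth y = 0.36 m, the central angle is θ = 2 arccos(1 − 2y/D) = 3.354 rad. Then A = (D²/8)(θ − sin θ) = 0.1888 m² and P = Dθ/2 = 1.092 m.
Hydraulic radius R = A/P = 0.1888/1.092 = 0.173 m.
From Manning's equation, V = (1/n) R^(2/3) S^(1/2) = (1/0.014) × 0.173^(2/3) × 0.002398^(1/2) = 1.09 m/s.

V = 1.09 m/s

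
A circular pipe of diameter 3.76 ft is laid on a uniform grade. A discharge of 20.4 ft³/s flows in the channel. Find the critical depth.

At critical depth, Q² T / (g A³) = 1, i.e. A³/T = Q²/g = 20.4²/32.2 = 12.92.
At y = 0.988 ft: A³/T = 3.814 — too small.
At y = 1.62 ft: A³/T = 25.75 — too large.
At y = 1.35 ft: A³/T = 12.78 — matches.

y_c = 1.35 ft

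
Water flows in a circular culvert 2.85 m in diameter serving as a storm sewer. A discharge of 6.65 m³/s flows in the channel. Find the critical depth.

y_c = 1.12 m

At critical depth, Q² T / (g A³) = 1, i.e. A³/T = Q²/g = 6.65²/9.81 = 4.508.
At y = 1.22 m: A³/T = 6.286 — over.
At y = 0.783 m: A³/T = 1.135 — short.
At y = 1.12 m: A³/T = 4.527 — close enough.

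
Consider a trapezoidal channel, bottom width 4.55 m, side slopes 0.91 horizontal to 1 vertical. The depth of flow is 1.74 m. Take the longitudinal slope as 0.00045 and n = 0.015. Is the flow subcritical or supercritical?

With bottom width b = 4.55 m and side slope z = 0.91: A = (b + zy)y = (4.55 + 0.91×1.74)×1.74 = 10.67 m²; P = b + 2y√(1+z²) = 4.55 + 2×1.74×1.352 = 9.255 m.
Hydraulic radius R = A/P = 10.67/9.255 = 1.153 m.
V = (1/n) R^(2/3) √S = (1/0.015) × 1.153^(2/3) × √0.00045 = 1.555 m/s. Hydraulic depth D_h = A/T = 10.67/7.717 = 1.383 m.
Froude number Fr = V/√(g·D_h) = 1.555/√(9.81×1.383) = 0.422, which is less than 1, so the flow is subcritical.

subcritical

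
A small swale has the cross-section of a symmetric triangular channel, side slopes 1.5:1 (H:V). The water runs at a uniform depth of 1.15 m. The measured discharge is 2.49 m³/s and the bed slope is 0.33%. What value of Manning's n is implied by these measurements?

For a triangular section with side slope z = 1.5: A = zy² = 1.5×1.15² = 1.984 m²; P = 2y√(1+z²) = 2×1.15×1.803 = 4.146 m.
Hydraulic radius R = A/P = 1.984/4.146 = 0.4784 m.
Rearranging Manning's equation: n = (1/Q) A R^(2/3) S^(1/2) = (1/2.49) × 1.984 × 0.4784^(2/3) × √0.0033 = 0.028.

n = 0.028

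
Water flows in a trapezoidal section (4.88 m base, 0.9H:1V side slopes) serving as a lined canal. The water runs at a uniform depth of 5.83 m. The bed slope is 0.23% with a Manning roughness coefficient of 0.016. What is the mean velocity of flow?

V = 6.05 m/s

With bottom width b = 4.88 m and side slope z = 0.9: A = (b + zy)y = (4.88 + 0.9×5.83)×5.83 = 59.04 m²; P = b + 2y√(1+z²) = 4.88 + 2×5.83×1.345 = 20.57 m.
Hydraulic radius R = A/P = 59.04/20.57 = 2.871 m.
From Manning's equation, V = (1/n) R^(2/3) S^(1/2) = (1/0.016) × 2.871^(2/3) × 0.0023^(1/2) = 6.05 m/s.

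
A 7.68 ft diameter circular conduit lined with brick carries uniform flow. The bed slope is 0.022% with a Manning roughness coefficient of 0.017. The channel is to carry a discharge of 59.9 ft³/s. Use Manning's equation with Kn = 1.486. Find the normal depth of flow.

Manning's equation rearranged: A R^(2/3) = nQ / (1.486·√S) = 0.017 × 59.9 / (1.486 × √0.00022) = 46.2.
Trying y = 3.31 ft: A R^(2/3) = 27.6 — too small.
Trying y = 5.15 ft: A R^(2/3) = 56.55 — too large.
Trying y = 4.49 ft: A R^(2/3) = 46.19 — ≈ 46.2.

y_n = 4.49 ft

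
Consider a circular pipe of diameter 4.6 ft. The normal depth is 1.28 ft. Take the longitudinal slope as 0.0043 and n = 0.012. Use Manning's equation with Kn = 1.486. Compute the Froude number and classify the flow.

supercritical

For a circular section of diameter D = 4.6 ft at depth y = 1.28 ft, the central angle is θ = 2 arccos(1 − 2y/D) = 2.223 rad. Then A = (D²/8)(θ − sin θ) = 3.776 ft² and P = Dθ/2 = 5.112 ft.
Hydraulic radius R = A/P = 3.776/5.112 = 0.7387 ft.
V = (1.486/n) R^(2/3) √S = (1.486/0.012) × 0.7387^(2/3) × √0.0043 = 6.636 ft/s. Hydraulic depth D_h = A/T = 3.776/4.123 = 0.9159 ft.
Froude number Fr = V/√(g·D_h) = 6.636/√(32.2×0.9159) = 1.22, which is greater than 1, so the flow is supercritical.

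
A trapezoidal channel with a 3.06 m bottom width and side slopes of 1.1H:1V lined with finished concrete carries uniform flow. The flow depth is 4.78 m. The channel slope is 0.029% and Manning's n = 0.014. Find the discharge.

With bottom width b = 3.06 m and side slope z = 1.1: A = (b + zy)y = (3.06 + 1.1×4.78)×4.78 = 39.76 m²; P = b + 2y√(1+z²) = 3.06 + 2×4.78×1.487 = 17.27 m.
Hydraulic radius R = A/P = 39.76/17.27 = 2.302 m.
Manning's equation: Q = (1/n) A R^(2/3) S^(1/2) = (1/0.014) × 39.76 × 2.302^(2/3) × 0.00029^(1/2) = 84.3 m³/s.

Q = 84.3 m³/s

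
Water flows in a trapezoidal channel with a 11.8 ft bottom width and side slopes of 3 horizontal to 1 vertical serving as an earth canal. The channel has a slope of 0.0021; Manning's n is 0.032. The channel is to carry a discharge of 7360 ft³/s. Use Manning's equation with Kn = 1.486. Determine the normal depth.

y_n = 15.1 ft

Manning's equation rearranged: A R^(2/3) = nQ / (1.486·√S) = 0.032 × 7360 / (1.486 × √0.0021) = 3459.
Try y = 11.9 ft: A R^(2/3) = 1967 — short.
Try y = 18.7 ft: A R^(2/3) = 5800 — over.
Try y = 15.1 ft: A R^(2/3) = 3459 — close enough.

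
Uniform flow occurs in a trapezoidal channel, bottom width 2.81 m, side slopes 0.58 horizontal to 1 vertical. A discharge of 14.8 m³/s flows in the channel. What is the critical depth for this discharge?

At critical depth, Q² T / (g A³) = 1, i.e. A³/T = Q²/g = 14.8²/9.81 = 22.33.
Try y = 1.08 m: A³/T = 12.58 — low.
Try y = 1.29 m: A³/T = 22.46 — ≈ 22.33.

y_c = 1.29 m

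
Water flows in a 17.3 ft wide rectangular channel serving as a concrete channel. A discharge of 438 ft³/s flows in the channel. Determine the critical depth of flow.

y_c = 2.71 ft

For a rectangular channel, critical depth y_c = (q²/g)^(1/3) where q = Q/b = 438/17.3 = 25.32 ft²/s.
So y_c = (25.32²/32.2)^(1/3) = 2.71 ft.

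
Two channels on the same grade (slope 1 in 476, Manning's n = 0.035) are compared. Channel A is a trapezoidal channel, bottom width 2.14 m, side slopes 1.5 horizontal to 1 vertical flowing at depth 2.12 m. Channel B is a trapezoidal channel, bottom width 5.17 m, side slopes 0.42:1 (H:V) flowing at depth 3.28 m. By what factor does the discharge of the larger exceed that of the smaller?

Channel A: With bottom width b = 2.14 m and side slope z = 1.5: A = (b + zy)y = (2.14 + 1.5×2.12)×2.12 = 11.28 m²; P = b + 2y√(1+z²) = 2.14 + 2×2.12×1.803 = 9.784 m. Hydraulic radius R = A/P = 11.28/9.784 = 1.153 m. Q_A = (1/0.035)·11.28·1.153^(2/3)·√0.002101 = 16.24 m³/s.
Channel B: With bottom width b = 5.17 m and side slope z = 0.42: A = (b + zy)y = (5.17 + 0.42×3.28)×3.28 = 21.48 m²; P = b + 2y√(1+z²) = 5.17 + 2×3.28×1.085 = 12.29 m. Hydraulic radius R = A/P = 21.48/12.29 = 1.748 m. Q_B = (1/0.035)·21.48·1.748^(2/3)·√0.002101 = 40.81 m³/s.
The larger discharge is 40.81 m³/s and the smaller is 16.24 m³/s; the ratio is 2.51.

2.51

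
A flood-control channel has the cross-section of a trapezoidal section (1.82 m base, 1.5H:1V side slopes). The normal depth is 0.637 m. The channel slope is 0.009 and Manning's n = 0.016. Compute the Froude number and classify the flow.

With bottom width b = 1.82 m and side slope z = 1.5: A = (b + zy)y = (1.82 + 1.5×0.637)×0.637 = 1.768 m²; P = b + 2y√(1+z²) = 1.82 + 2×0.637×1.803 = 4.117 m.
Hydraulic radius R = A/P = 1.768/4.117 = 0.4295 m.
V = (1/n) R^(2/3) √S = (1/0.016) × 0.4295^(2/3) × √0.009 = 3.375 m/s. Hydraulic depth D_h = A/T = 1.768/3.731 = 0.4739 m.
Froude number Fr = V/√(g·D_h) = 3.375/√(9.81×0.4739) = 1.57, which is greater than 1, so the flow is supercritical.

supercritical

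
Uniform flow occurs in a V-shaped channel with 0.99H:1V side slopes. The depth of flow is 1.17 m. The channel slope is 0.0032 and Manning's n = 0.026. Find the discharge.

For a triangular section with side slope z = 0.99: A = zy² = 0.99×1.17² = 1.355 m²; P = 2y√(1+z²) = 2×1.17×1.407 = 3.293 m.
Hydraulic radius R = A/P = 1.355/3.293 = 0.4116 m.
Manning's equation: Q = (1/n) A R^(2/3) S^(1/2) = (1/0.026) × 1.355 × 0.4116^(2/3) × 0.0032^(1/2) = 1.63 m³/s.

Q = 1.63 m³/s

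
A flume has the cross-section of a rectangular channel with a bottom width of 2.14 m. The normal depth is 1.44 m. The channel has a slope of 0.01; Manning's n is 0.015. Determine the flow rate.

Flow area A = b·y = 2.14 × 1.44 = 3.082 m². Wetted perimeter P = b + 2y = 2.14 + 2×1.44 = 5.02 m.
Hydraulic radius R = A/P = 3.082/5.02 = 0.6139 m.
Manning's equation: Q = (1/n) A R^(2/3) S^(1/2) = (1/0.015) × 3.082 × 0.6139^(2/3) × 0.01^(1/2) = 14.8 m³/s.

Q = 14.8 m³/s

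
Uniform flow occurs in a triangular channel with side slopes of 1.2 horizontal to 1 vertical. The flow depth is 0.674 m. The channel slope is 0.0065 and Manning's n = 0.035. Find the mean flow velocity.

For a triangular section with side slope z = 1.2: A = zy² = 1.2×0.674² = 0.5451 m²; P = 2y√(1+z²) = 2×0.674×1.562 = 2.106 m.
Hydraulic radius R = A/P = 0.5451/2.106 = 0.2589 m.
From Manning's equation, V = (1/n) R^(2/3) S^(1/2) = (1/0.035) × 0.2589^(2/3) × 0.0065^(1/2) = 0.936 m/s.

V = 0.936 m/s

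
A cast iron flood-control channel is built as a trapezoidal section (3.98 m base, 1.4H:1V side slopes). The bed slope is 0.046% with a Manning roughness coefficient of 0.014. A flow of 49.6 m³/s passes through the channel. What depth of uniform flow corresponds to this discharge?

Manning's equation rearranged: A R^(2/3) = nQ / (1·√S) = 0.014 × 49.6 / (√0.00046) = 32.38.
Try y = 3.2 m: A R^(2/3) = 40.15 — too large.
Try y = 2.88 m: A R^(2/3) = 32.37 — close enough.

y_n = 2.88 m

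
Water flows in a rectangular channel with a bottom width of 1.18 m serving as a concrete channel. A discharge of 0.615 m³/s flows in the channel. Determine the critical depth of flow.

For a rectangular channel, critical depth y_c = (q²/g)^(1/3) where q = Q/b = 0.615/1.18 = 0.5212 m²/s.
So y_c = (0.5212²/9.81)^(1/3) = 0.303 m.

y_c = 0.303 m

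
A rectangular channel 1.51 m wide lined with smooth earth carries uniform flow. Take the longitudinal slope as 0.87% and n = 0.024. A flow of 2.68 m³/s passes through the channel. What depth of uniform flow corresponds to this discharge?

y_n = 0.843 m

Manning's equation rearranged: A R^(2/3) = nQ / (1·√S) = 0.024 × 2.68 / (√0.0087) = 0.6896.
At y = 0.985 m: A R^(2/3) = 0.8439 — high.
At y = 0.681 m: A R^(2/3) = 0.5185 — low.
At y = 0.843 m: A R^(2/3) = 0.6891 — matches.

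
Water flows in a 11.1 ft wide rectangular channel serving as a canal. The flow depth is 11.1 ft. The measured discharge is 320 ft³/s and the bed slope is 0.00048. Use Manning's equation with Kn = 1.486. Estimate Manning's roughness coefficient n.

n = 0.03

Flow area A = b·y = 11.1 × 11.1 = 123.2 ft². Wetted perimeter P = b + 2y = 11.1 + 2×11.1 = 33.3 ft.
Hydraulic radius R = A/P = 123.2/33.3 = 3.7 ft.
Rearranging Manning's equation: n = (1.486/Q) A R^(2/3) S^(1/2) = (1.486/320) × 123.2 × 3.7^(2/3) × √0.00048 = 0.03.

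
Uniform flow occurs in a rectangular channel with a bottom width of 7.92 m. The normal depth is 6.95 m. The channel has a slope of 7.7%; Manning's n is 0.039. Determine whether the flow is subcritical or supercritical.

supercritical

Flow area A = b·y = 7.92 × 6.95 = 55.04 m². Wetted perimeter P = b + 2y = 7.92 + 2×6.95 = 21.82 m.
Hydraulic radius R = A/P = 55.04/21.82 = 2.523 m.
V = (1/n) R^(2/3) √S = (1/0.039) × 2.523^(2/3) × √0.077 = 13.19 m/s. Hydraulic depth D_h = A/T = 55.04/7.92 = 6.95 m.
Froude number Fr = V/√(g·D_h) = 13.19/√(9.81×6.95) = 1.6, which is greater than 1, so the flow is supercritical.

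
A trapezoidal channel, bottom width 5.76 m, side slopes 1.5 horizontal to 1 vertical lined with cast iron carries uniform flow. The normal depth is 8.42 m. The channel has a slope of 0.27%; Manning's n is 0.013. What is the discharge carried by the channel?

Q = 1630 m³/s

With bottom width b = 5.76 m and side slope z = 1.5: A = (b + zy)y = (5.76 + 1.5×8.42)×8.42 = 154.8 m²; P = b + 2y√(1+z²) = 5.76 + 2×8.42×1.803 = 36.12 m.
Hydraulic radius R = A/P = 154.8/36.12 = 4.287 m.
Manning's equation: Q = (1/n) A R^(2/3) S^(1/2) = (1/0.013) × 154.8 × 4.287^(2/3) × 0.0027^(1/2) = 1630 m³/s.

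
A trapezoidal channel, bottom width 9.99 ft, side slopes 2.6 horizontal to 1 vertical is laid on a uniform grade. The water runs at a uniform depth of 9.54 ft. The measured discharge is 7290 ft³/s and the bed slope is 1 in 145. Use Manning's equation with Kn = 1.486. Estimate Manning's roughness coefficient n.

n = 0.017

With bottom width b = 9.99 ft and side slope z = 2.6: A = (b + zy)y = (9.99 + 2.6×9.54)×9.54 = 331.9 ft²; P = b + 2y√(1+z²) = 9.99 + 2×9.54×2.786 = 63.14 ft.
Hydraulic radius R = A/P = 331.9/63.14 = 5.257 ft.
Rearranging Manning's equation: n = (1.486/Q) A R^(2/3) S^(1/2) = (1.486/7290) × 331.9 × 5.257^(2/3) × √0.006897 = 0.017.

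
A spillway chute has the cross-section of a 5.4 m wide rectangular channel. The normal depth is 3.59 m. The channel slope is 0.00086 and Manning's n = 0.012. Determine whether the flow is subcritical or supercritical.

subcritical

Flow area A = b·y = 5.4 × 3.59 = 19.39 m². Wetted perimeter P = b + 2y = 5.4 + 2×3.59 = 12.58 m.
Hydraulic radius R = A/P = 19.39/12.58 = 1.541 m.
V = (1/n) R^(2/3) √S = (1/0.012) × 1.541^(2/3) × √0.00086 = 3.26 m/s. Hydraulic depth D_h = A/T = 19.39/5.4 = 3.59 m.
Froude number Fr = V/√(g·D_h) = 3.26/√(9.81×3.59) = 0.549, which is less than 1, so the flow is subcritical.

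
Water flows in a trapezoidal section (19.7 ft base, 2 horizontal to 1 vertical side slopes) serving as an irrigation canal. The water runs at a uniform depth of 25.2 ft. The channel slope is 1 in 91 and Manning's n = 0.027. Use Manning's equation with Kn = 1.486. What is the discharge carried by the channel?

Q = 57300 ft³/s

With bottom width b = 19.7 ft and side slope z = 2: A = (b + zy)y = (19.7 + 2×25.2)×25.2 = 1767 ft²; P = b + 2y√(1+z²) = 19.7 + 2×25.2×2.236 = 132.4 ft.
Hydraulic radius R = A/P = 1767/132.4 = 13.34 ft.
Manning's equation: Q = (1.486/n) A R^(2/3) S^(1/2) = (1.486/0.027) × 1767 × 13.34^(2/3) × 0.01099^(1/2) = 57300 ft³/s.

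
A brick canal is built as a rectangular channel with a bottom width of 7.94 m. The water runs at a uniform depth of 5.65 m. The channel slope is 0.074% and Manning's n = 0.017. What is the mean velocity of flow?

Flow area A = b·y = 7.94 × 5.65 = 44.86 m². Wetted perimeter P = b + 2y = 7.94 + 2×5.65 = 19.24 m.
Hydraulic radius R = A/P = 44.86/19.24 = 2.332 m.
From Manning's equation, V = (1/n) R^(2/3) S^(1/2) = (1/0.017) × 2.332^(2/3) × 0.00074^(1/2) = 2.81 m/s.

V = 2.81 m/s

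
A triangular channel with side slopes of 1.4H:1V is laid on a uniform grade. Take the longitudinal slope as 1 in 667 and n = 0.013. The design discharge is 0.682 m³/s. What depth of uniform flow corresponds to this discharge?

y_n = 0.635 m

Manning's equation rearranged: A R^(2/3) = nQ / (1·√S) = 0.013 × 0.682 / (√0.001499) = 0.229.
At y = 0.8 m: A R^(2/3) = 0.424 — too large.
At y = 0.635 m: A R^(2/3) = 0.229 — close enough.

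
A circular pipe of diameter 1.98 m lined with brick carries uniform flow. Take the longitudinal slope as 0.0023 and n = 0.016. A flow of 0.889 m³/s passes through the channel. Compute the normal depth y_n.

y_n = 0.525 m

Manning's equation rearranged: A R^(2/3) = nQ / (1·√S) = 0.016 × 0.889 / (√0.0023) = 0.2966.
Trying y = 0.392 m: A R^(2/3) = 0.1653 — short.
Trying y = 0.525 m: A R^(2/3) = 0.2965 — close enough.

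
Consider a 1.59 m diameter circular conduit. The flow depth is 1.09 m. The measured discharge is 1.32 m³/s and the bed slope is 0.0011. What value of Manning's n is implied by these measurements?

For a circular section of diameter D = 1.59 m at depth y = 1.09 m, the central angle is θ = 2 arccos(1 − 2y/D) = 3.902 rad. Then A = (D²/8)(θ − sin θ) = 1.451 m² and P = Dθ/2 = 3.102 m.
Hydraulic radius R = A/P = 1.451/3.102 = 0.4677 m.
Rearranging Manning's equation: n = (1/Q) A R^(2/3) S^(1/2) = (1/1.32) × 1.451 × 0.4677^(2/3) × √0.0011 = 0.022.

n = 0.022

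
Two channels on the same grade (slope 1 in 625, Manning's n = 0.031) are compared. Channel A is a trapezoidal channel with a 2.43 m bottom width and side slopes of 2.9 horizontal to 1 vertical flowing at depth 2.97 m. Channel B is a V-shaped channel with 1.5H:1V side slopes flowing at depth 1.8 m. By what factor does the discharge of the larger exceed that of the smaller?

11.1

Channel A: With bottom width b = 2.43 m and side slope z = 2.9: A = (b + zy)y = (2.43 + 2.9×2.97)×2.97 = 32.8 m²; P = b + 2y√(1+z²) = 2.43 + 2×2.97×3.068 = 20.65 m. Hydraulic radius R = A/P = 32.8/20.65 = 1.588 m. Q_A = (1/0.031)·32.8·1.588^(2/3)·√0.0016 = 57.61 m³/s.
Channel B: For a triangular section with side slope z = 1.5: A = zy² = 1.5×1.8² = 4.86 m²; P = 2y√(1+z²) = 2×1.8×1.803 = 6.49 m. Hydraulic radius R = A/P = 4.86/6.49 = 0.7488 m. Q_B = (1/0.031)·4.86·0.7488^(2/3)·√0.0016 = 5.171 m³/s.
The larger discharge is 57.61 m³/s and the smaller is 5.171 m³/s; the ratio is 11.1.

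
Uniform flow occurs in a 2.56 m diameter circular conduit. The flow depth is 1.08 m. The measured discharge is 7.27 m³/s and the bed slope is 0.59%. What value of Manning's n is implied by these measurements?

For a circular section of diameter D = 2.56 m at depth y = 1.08 m, the central angle is θ = 2 arccos(1 − 2y/D) = 2.828 rad. Then A = (D²/8)(θ − sin θ) = 2.064 m² and P = Dθ/2 = 3.62 m.
Hydraulic radius R = A/P = 2.064/3.62 = 0.5701 m.
Rearranging Manning's equation: n = (1/Q) A R^(2/3) S^(1/2) = (1/7.27) × 2.064 × 0.5701^(2/3) × √0.0059 = 0.015.

n = 0.015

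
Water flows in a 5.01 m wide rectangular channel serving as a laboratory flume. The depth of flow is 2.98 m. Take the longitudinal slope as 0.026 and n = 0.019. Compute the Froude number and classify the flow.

Flow area A = b·y = 5.01 × 2.98 = 14.93 m². Wetted perimeter P = b + 2y = 5.01 + 2×2.98 = 10.97 m.
Hydraulic radius R = A/P = 14.93/10.97 = 1.361 m.
V = (1/n) R^(2/3) √S = (1/0.019) × 1.361^(2/3) × √0.026 = 10.42 m/s. Hydraulic depth D_h = A/T = 14.93/5.01 = 2.98 m.
Froude number Fr = V/√(g·D_h) = 10.42/√(9.81×2.98) = 1.93, which is greater than 1, so the flow is supercritical.

supercritical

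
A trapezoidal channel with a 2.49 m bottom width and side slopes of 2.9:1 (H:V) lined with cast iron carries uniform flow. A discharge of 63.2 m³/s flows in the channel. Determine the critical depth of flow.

At critical depth, Q² T / (g A³) = 1, i.e. A³/T = Q²/g = 63.2²/9.81 = 407.2.
Try y = 1.77 m: A³/T = 192.6 — short.
Try y = 2.11 m: A³/T = 407 — close enough.

y_c = 2.11 m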